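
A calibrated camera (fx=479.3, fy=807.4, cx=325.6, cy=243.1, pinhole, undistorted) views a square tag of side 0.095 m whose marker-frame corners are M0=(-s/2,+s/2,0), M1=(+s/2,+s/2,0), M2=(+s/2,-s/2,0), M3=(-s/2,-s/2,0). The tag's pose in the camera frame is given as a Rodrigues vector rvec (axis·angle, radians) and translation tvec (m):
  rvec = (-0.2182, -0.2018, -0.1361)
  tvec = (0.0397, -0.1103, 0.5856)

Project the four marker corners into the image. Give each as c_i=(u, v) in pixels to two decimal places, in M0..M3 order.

Intrinsics K: fx=479.3, fy=807.4, cx=325.6, cy=243.1
Marker side s = 0.095 m; corners in marker frame (Z=0):
  M0 = (-0.0475, +0.0475, 0)
  M1 = (+0.0475, +0.0475, 0)
  M2 = (+0.0475, -0.0475, 0)
  M3 = (-0.0475, -0.0475, 0)
rvec = (-0.2182, -0.2018, -0.1361), |rvec| = θ = 0.32689 rad = 18.729°
Rodrigues: sinθ=0.32110, 1−cosθ=0.05295; R = I + sinθ·[k]× + (1−cosθ)·[k]×²:
    [+0.97064 +0.15551 -0.18351]
    [-0.11187 +0.96723 +0.22795]
    [+0.21294 -0.20072 +0.95622]
t = (0.0397, -0.1103, 0.5856) m
M0: Pc = R·M0+t = (+0.00098, -0.05904, +0.56595); u = 479.3·(+0.00098)/0.56595 + 325.6 = 326.4311, v = 807.4·(-0.05904)/0.56595 + 243.1 = 158.8677
M1: Pc = R·M1+t = (+0.09319, -0.06967, +0.58618); u = 479.3·(+0.09319)/0.58618 + 325.6 = 401.8001, v = 807.4·(-0.06967)/0.58618 + 243.1 = 147.1364
M2: Pc = R·M2+t = (+0.07842, -0.16156, +0.60525); u = 479.3·(+0.07842)/0.60525 + 325.6 = 387.7001, v = 807.4·(-0.16156)/0.60525 + 243.1 = 27.5836
M3: Pc = R·M3+t = (-0.01379, -0.15093, +0.58502); u = 479.3·(-0.01379)/0.58502 + 325.6 = 314.3003, v = 807.4·(-0.15093)/0.58502 + 243.1 = 34.7985

c0=(326.43, 158.87) c1=(401.80, 147.14) c2=(387.70, 27.58) c3=(314.30, 34.80)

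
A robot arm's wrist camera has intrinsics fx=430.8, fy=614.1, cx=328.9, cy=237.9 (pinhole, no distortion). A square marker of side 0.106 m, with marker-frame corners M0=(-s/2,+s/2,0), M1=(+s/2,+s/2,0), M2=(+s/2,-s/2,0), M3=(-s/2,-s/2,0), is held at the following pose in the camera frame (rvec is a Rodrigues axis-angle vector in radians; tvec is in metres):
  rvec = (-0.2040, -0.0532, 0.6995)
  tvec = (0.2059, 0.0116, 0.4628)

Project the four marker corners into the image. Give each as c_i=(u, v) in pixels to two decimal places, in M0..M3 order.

c0=(454.22, 260.96) c1=(532.23, 354.04) c2=(584.16, 245.95) c3=(509.47, 157.58)

Intrinsics K: fx=430.8, fy=614.1, cx=328.9, cy=237.9
Marker side s = 0.106 m; corners in marker frame (Z=0):
  M0 = (-0.0530, +0.0530, 0)
  M1 = (+0.0530, +0.0530, 0)
  M2 = (+0.0530, -0.0530, 0)
  M3 = (-0.0530, -0.0530, 0)
rvec = (-0.2040, -0.0532, 0.6995), |rvec| = θ = 0.73058 rad = 41.859°
Rodrigues: sinθ=0.66730, 1−cosθ=0.25521; R = I + sinθ·[k]× + (1−cosθ)·[k]×²:
    [+0.76469 -0.63372 -0.11682]
    [+0.64410 +0.74614 +0.16854]
    [-0.01964 -0.20412 +0.97875]
t = (0.2059, 0.0116, 0.4628) m
M0: Pc = R·M0+t = (+0.13178, +0.01701, +0.45302); u = 430.8·(+0.13178)/0.45302 + 328.9 = 454.2198, v = 614.1·(+0.01701)/0.45302 + 237.9 = 260.9554
M1: Pc = R·M1+t = (+0.21284, +0.08528, +0.45094); u = 430.8·(+0.21284)/0.45094 + 328.9 = 532.2348, v = 614.1·(+0.08528)/0.45094 + 237.9 = 354.0400
M2: Pc = R·M2+t = (+0.28002, +0.00619, +0.47258); u = 430.8·(+0.28002)/0.47258 + 328.9 = 584.1613, v = 614.1·(+0.00619)/0.47258 + 237.9 = 245.9463
M3: Pc = R·M3+t = (+0.19896, -0.06208, +0.47466); u = 430.8·(+0.19896)/0.47466 + 328.9 = 509.4748, v = 614.1·(-0.06208)/0.47466 + 237.9 = 157.5790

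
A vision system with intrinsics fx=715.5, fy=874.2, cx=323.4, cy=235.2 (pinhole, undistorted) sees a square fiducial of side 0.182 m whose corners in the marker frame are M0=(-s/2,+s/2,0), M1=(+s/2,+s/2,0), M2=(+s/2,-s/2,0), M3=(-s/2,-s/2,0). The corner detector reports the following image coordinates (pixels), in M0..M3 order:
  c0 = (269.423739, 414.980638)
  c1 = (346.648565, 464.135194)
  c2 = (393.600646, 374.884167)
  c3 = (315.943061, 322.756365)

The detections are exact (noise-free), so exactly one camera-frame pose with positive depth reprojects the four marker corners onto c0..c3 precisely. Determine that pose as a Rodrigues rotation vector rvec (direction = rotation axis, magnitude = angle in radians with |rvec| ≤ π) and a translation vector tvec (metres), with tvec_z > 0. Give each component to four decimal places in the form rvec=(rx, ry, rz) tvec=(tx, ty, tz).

Intrinsics K: fx=715.5, fy=874.2, cx=323.4, cy=235.2
Marker side s = 0.182 m; corners in marker frame (Z=0):
  M0 = (-0.0910, +0.0910, 0)
  M1 = (+0.0910, +0.0910, 0)
  M2 = (+0.0910, -0.0910, 0)
  M3 = (-0.0910, -0.0910, 0)
Detected image corners:
  c0 = (269.423739, 414.980638) px
  c1 = (346.648565, 464.135194) px
  c2 = (393.600646, 374.884167) px
  c3 = (315.943061, 322.756365) px
Planar DLT: solve 8×8 A·h = b for H (H[2,2]=1):
  H  [+465.87485 -222.25483 +331.61171]
  H  [+326.20675 +539.56102 +394.90027]
  H  [+0.12186 +0.10425 +1.00000]
B = K⁻¹H; ‖b₁‖=0.697107, ‖b₂‖=0.697107; λ = 2/(‖b₁‖+‖b₂‖) = 1.434500, sign → tz>0 ⇒ λ=+1.434500
r₁ = λ·B[:,0] = (+0.85502,+0.48825,+0.17481); r₂ = λ·B[:,1] = (-0.51319,+0.84515,+0.14954)
r₃ = r₁×r₂ = (-0.07472,-0.21757,+0.97318); SVD([r₁ r₂ r₃]) → R = UVᵀ:
  R  [+0.85502 -0.51319 -0.07472]
  R  [+0.48825 +0.84515 -0.21757]
  R  [+0.17481 +0.14954 +0.97318]
t = (+0.01646, +0.26206, +1.43450) m
tr R = 2.673344; θ = arccos((tr R − 1)/2) = 0.579618 rad = 33.210°
axis k = ((R−Rᵀ)₃₂, (R−Rᵀ)₁₃, (R−Rᵀ)₂₁) / (2 sinθ) = (+0.335139, -0.227799, +0.914215)
rvec = θ·k = (+0.194252, -0.132037, +0.529896)

rvec=(0.1943, -0.1320, 0.5299) tvec=(0.0165, 0.2621, 1.4345)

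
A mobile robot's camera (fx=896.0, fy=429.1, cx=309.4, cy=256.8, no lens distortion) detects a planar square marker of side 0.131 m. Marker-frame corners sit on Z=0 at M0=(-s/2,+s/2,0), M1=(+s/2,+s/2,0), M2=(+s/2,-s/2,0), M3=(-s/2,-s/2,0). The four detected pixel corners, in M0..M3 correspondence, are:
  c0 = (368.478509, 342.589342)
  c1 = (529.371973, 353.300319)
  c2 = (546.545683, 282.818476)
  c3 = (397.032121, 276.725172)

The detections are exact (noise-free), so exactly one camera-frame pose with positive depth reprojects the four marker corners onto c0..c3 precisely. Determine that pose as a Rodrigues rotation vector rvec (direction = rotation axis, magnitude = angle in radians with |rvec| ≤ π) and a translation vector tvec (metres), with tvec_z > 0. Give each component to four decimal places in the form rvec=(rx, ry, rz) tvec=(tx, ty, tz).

rvec=(-0.5303, 0.3124, 0.1579) tvec=(0.1257, 0.0977, 0.7550)

Intrinsics K: fx=896.0, fy=429.1, cx=309.4, cy=256.8
Marker side s = 0.131 m; corners in marker frame (Z=0):
  M0 = (-0.0655, +0.0655, 0)
  M1 = (+0.0655, +0.0655, 0)
  M2 = (+0.0655, -0.0655, 0)
  M3 = (-0.0655, -0.0655, 0)
Detected image corners:
  c0 = (368.478509, 342.589342) px
  c1 = (529.371973, 353.300319) px
  c2 = (546.545683, 282.818476) px
  c3 = (397.032121, 276.725172) px
Planar DLT: solve 8×8 A·h = b for H (H[2,2]=1):
  H  [+980.38667 -463.29707 +458.58781]
  H  [-74.70679 +323.87824 +312.34283]
  H  [-0.44008 -0.62454 +1.00000]
B = K⁻¹H; ‖b₁‖=1.324587, ‖b₂‖=1.324587; λ = 2/(‖b₁‖+‖b₂‖) = 0.754952, sign → tz>0 ⇒ λ=+0.754952
r₁ = λ·B[:,0] = (+0.94078,+0.06740,-0.33224); r₂ = λ·B[:,1] = (-0.22755,+0.85200,-0.47150)
r₃ = r₁×r₂ = (+0.25129,+0.51918,+0.81689); SVD([r₁ r₂ r₃]) → R = UVᵀ:
  R  [+0.94078 -0.22755 +0.25129]
  R  [+0.06740 +0.85200 +0.51918]
  R  [-0.33224 -0.47150 +0.81689]
t = (+0.12570, +0.09772, +0.75495) m
tr R = 2.609670; θ = arccos((tr R − 1)/2) = 0.635399 rad = 36.406°
axis k = ((R−Rᵀ)₃₂, (R−Rᵀ)₁₃, (R−Rᵀ)₂₁) / (2 sinθ) = (-0.834613, +0.491608, +0.248481)
rvec = θ·k = (-0.530312, +0.312367, +0.157885)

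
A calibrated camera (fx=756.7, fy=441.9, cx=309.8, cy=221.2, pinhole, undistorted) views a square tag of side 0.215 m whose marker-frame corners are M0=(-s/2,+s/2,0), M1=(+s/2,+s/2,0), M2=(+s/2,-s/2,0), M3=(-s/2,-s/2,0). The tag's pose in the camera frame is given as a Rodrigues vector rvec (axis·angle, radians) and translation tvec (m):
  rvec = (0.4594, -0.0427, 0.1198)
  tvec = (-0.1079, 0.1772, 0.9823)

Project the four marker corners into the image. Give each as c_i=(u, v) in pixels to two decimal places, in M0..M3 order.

Intrinsics K: fx=756.7, fy=441.9, cx=309.8, cy=221.2
Marker side s = 0.215 m; corners in marker frame (Z=0):
  M0 = (-0.1075, +0.1075, 0)
  M1 = (+0.1075, +0.1075, 0)
  M2 = (+0.1075, -0.1075, 0)
  M3 = (-0.1075, -0.1075, 0)
rvec = (0.4594, -0.0427, 0.1198), |rvec| = θ = 0.47668 rad = 27.312°
Rodrigues: sinθ=0.45883, 1−cosθ=0.11148; R = I + sinθ·[k]× + (1−cosθ)·[k]×²:
    [+0.99206 -0.12494 -0.01410]
    [+0.10569 +0.88942 -0.44471]
    [+0.06810 +0.43969 +0.89556]
t = (-0.1079, 0.1772, 0.9823) m
M0: Pc = R·M0+t = (-0.22798, +0.26145, +1.02225); u = 756.7·(-0.22798)/1.02225 + 309.8 = 141.0433, v = 441.9·(+0.26145)/1.02225 + 221.2 = 334.2208
M1: Pc = R·M1+t = (-0.01468, +0.28417, +1.03689); u = 756.7·(-0.01468)/1.03689 + 309.8 = 299.0839, v = 441.9·(+0.28417)/1.03689 + 221.2 = 342.3091
M2: Pc = R·M2+t = (+0.01218, +0.09295, +0.94235); u = 756.7·(+0.01218)/0.94235 + 309.8 = 319.5786, v = 441.9·(+0.09295)/0.94235 + 221.2 = 264.7869
M3: Pc = R·M3+t = (-0.20112, +0.07023, +0.92771); u = 756.7·(-0.20112)/0.92771 + 309.8 = 145.7572, v = 441.9·(+0.07023)/0.92771 + 221.2 = 254.6509

c0=(141.04, 334.22) c1=(299.08, 342.31) c2=(319.58, 264.79) c3=(145.76, 254.65)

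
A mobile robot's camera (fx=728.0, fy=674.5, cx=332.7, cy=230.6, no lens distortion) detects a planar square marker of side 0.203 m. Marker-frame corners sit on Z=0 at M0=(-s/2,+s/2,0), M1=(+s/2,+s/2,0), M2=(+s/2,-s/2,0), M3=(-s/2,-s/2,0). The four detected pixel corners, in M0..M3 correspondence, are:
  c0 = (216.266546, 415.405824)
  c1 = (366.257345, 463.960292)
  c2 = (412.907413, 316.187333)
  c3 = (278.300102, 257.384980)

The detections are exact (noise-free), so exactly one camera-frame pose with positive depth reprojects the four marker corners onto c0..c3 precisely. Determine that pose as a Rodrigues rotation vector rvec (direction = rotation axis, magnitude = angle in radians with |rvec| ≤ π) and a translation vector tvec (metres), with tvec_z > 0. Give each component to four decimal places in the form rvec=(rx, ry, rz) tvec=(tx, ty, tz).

rvec=(-0.2369, -0.4702, 0.3896) tvec=(-0.0118, 0.1674, 0.8614)

Intrinsics K: fx=728.0, fy=674.5, cx=332.7, cy=230.6
Marker side s = 0.203 m; corners in marker frame (Z=0):
  M0 = (-0.1015, +0.1015, 0)
  M1 = (+0.1015, +0.1015, 0)
  M2 = (+0.1015, -0.1015, 0)
  M3 = (-0.1015, -0.1015, 0)
Detected image corners:
  c0 = (216.266546, 415.405824) px
  c1 = (366.257345, 463.960292) px
  c2 = (412.907413, 316.187333) px
  c3 = (278.300102, 257.384980) px
Planar DLT: solve 8×8 A·h = b for H (H[2,2]=1):
  H  [+844.80734 -380.06833 +322.71436]
  H  [+430.97862 +621.83282 +361.69577]
  H  [+0.45600 -0.35841 +1.00000]
B = K⁻¹H; ‖b₁‖=1.160902, ‖b₂‖=1.160902; λ = 2/(‖b₁‖+‖b₂‖) = 0.861399, sign → tz>0 ⇒ λ=+0.861399
r₁ = λ·B[:,0] = (+0.82010,+0.41611,+0.39280); r₂ = λ·B[:,1] = (-0.30862,+0.89969,-0.30873)
r₃ = r₁×r₂ = (-0.48186,+0.13196,+0.86625); SVD([r₁ r₂ r₃]) → R = UVᵀ:
  R  [+0.82010 -0.30862 -0.48186]
  R  [+0.41611 +0.89969 +0.13196]
  R  [+0.39280 -0.30873 +0.86625]
t = (-0.01182, +0.16742, +0.86140) m
tr R = 2.586041; θ = arccos((tr R − 1)/2) = 0.655045 rad = 37.531°
axis k = ((R−Rᵀ)₃₂, (R−Rᵀ)₁₃, (R−Rᵀ)₂₁) / (2 sinθ) = (-0.361704, -0.717881, +0.594826)
rvec = θ·k = (-0.236932, -0.470244, +0.389638)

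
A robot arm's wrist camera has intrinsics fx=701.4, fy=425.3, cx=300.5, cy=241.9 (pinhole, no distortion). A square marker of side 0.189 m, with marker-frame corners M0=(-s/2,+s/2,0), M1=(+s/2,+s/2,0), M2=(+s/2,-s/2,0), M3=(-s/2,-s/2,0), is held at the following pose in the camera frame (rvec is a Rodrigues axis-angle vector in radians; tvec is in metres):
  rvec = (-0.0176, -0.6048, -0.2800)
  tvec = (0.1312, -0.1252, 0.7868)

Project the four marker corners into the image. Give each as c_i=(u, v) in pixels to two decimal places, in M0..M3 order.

c0=(378.20, 236.02) c1=(491.56, 212.58) c2=(452.28, 119.40) c3=(331.25, 129.61)

Intrinsics K: fx=701.4, fy=425.3, cx=300.5, cy=241.9
Marker side s = 0.189 m; corners in marker frame (Z=0):
  M0 = (-0.0945, +0.0945, 0)
  M1 = (+0.0945, +0.0945, 0)
  M2 = (+0.0945, -0.0945, 0)
  M3 = (-0.0945, -0.0945, 0)
rvec = (-0.0176, -0.6048, -0.2800), |rvec| = θ = 0.66670 rad = 38.199°
Rodrigues: sinθ=0.61840, 1−cosθ=0.21414; R = I + sinθ·[k]× + (1−cosθ)·[k]×²:
    [+0.78601 +0.26484 -0.55861]
    [-0.25459 +0.96208 +0.09791]
    [+0.56335 +0.06526 +0.82363]
t = (0.1312, -0.1252, 0.7868) m
M0: Pc = R·M0+t = (+0.08195, -0.01023, +0.73973); u = 701.4·(+0.08195)/0.73973 + 300.5 = 378.2029, v = 425.3·(-0.01023)/0.73973 + 241.9 = 236.0212
M1: Pc = R·M1+t = (+0.23051, -0.05834, +0.84620); u = 701.4·(+0.23051)/0.84620 + 300.5 = 491.5613, v = 425.3·(-0.05834)/0.84620 + 241.9 = 212.5777
M2: Pc = R·M2+t = (+0.18045, -0.24017, +0.83387); u = 701.4·(+0.18045)/0.83387 + 300.5 = 452.2841, v = 425.3·(-0.24017)/0.83387 + 241.9 = 119.4032
M3: Pc = R·M3+t = (+0.03189, -0.19206, +0.72740); u = 701.4·(+0.03189)/0.72740 + 300.5 = 331.2543, v = 425.3·(-0.19206)/0.72740 + 241.9 = 129.6057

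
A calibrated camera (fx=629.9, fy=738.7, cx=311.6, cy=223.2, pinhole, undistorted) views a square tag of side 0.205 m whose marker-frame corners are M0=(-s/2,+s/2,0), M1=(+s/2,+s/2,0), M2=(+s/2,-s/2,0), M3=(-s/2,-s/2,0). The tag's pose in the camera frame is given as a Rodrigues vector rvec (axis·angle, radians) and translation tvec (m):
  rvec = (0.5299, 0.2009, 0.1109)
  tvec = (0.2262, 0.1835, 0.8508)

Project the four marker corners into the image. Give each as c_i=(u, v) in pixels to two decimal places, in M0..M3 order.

Intrinsics K: fx=629.9, fy=738.7, cx=311.6, cy=223.2
Marker side s = 0.205 m; corners in marker frame (Z=0):
  M0 = (-0.1025, +0.1025, 0)
  M1 = (+0.1025, +0.1025, 0)
  M2 = (+0.1025, -0.1025, 0)
  M3 = (-0.1025, -0.1025, 0)
rvec = (0.5299, 0.2009, 0.1109), |rvec| = θ = 0.57745 rad = 33.086°
Rodrigues: sinθ=0.54589, 1−cosθ=0.16215; R = I + sinθ·[k]× + (1−cosθ)·[k]×²:
    [+0.97439 -0.05307 +0.21850]
    [+0.15660 +0.85748 -0.49010]
    [-0.16134 +0.51177 +0.84384]
t = (0.2262, 0.1835, 0.8508) m
M0: Pc = R·M0+t = (+0.12088, +0.25534, +0.91979); u = 629.9·(+0.12088)/0.91979 + 311.6 = 394.3851, v = 738.7·(+0.25534)/0.91979 + 223.2 = 428.2671
M1: Pc = R·M1+t = (+0.32064, +0.28744, +0.88672); u = 629.9·(+0.32064)/0.88672 + 311.6 = 539.3703, v = 738.7·(+0.28744)/0.88672 + 223.2 = 462.6611
M2: Pc = R·M2+t = (+0.33152, +0.11166, +0.78181); u = 629.9·(+0.33152)/0.78181 + 311.6 = 578.7016, v = 738.7·(+0.11166)/0.78181 + 223.2 = 328.7037
M3: Pc = R·M3+t = (+0.13176, +0.07956, +0.81488); u = 629.9·(+0.13176)/0.81488 + 311.6 = 413.4535, v = 738.7·(+0.07956)/0.81488 + 223.2 = 295.3188

c0=(394.39, 428.27) c1=(539.37, 462.66) c2=(578.70, 328.70) c3=(413.45, 295.32)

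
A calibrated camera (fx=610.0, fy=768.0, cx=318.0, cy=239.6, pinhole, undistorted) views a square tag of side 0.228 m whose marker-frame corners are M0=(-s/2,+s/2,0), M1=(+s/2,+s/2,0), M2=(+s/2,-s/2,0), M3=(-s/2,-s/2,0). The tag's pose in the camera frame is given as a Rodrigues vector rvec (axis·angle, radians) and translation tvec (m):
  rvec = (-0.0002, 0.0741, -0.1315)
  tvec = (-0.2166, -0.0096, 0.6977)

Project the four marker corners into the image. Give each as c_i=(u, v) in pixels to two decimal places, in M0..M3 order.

c0=(46.20, 368.43) c1=(239.20, 338.27) c2=(212.93, 86.47) c3=(20.86, 122.58)

Intrinsics K: fx=610.0, fy=768.0, cx=318.0, cy=239.6
Marker side s = 0.228 m; corners in marker frame (Z=0):
  M0 = (-0.1140, +0.1140, 0)
  M1 = (+0.1140, +0.1140, 0)
  M2 = (+0.1140, -0.1140, 0)
  M3 = (-0.1140, -0.1140, 0)
rvec = (-0.0002, 0.0741, -0.1315), |rvec| = θ = 0.15094 rad = 8.648°
Rodrigues: sinθ=0.15037, 1−cosθ=0.01137; R = I + sinθ·[k]× + (1−cosθ)·[k]×²:
    [+0.98863 +0.13099 +0.07383]
    [-0.13101 +0.99137 -0.00466]
    [-0.07381 -0.00506 +0.99726]
t = (-0.2166, -0.0096, 0.6977) m
M0: Pc = R·M0+t = (-0.31437, +0.11835, +0.70554); u = 610.0·(-0.31437)/0.70554 + 318.0 = 46.1984, v = 768.0·(+0.11835)/0.70554 + 239.6 = 368.4292
M1: Pc = R·M1+t = (-0.08896, +0.08848, +0.68871); u = 610.0·(-0.08896)/0.68871 + 318.0 = 239.2042, v = 768.0·(+0.08848)/0.68871 + 239.6 = 338.2681
M2: Pc = R·M2+t = (-0.11883, -0.13755, +0.68986); u = 610.0·(-0.11883)/0.68986 + 318.0 = 212.9270, v = 768.0·(-0.13755)/0.68986 + 239.6 = 86.4692
M3: Pc = R·M3+t = (-0.34424, -0.10768, +0.70669); u = 610.0·(-0.34424)/0.70669 + 318.0 = 20.8621, v = 768.0·(-0.10768)/0.70669 + 239.6 = 122.5769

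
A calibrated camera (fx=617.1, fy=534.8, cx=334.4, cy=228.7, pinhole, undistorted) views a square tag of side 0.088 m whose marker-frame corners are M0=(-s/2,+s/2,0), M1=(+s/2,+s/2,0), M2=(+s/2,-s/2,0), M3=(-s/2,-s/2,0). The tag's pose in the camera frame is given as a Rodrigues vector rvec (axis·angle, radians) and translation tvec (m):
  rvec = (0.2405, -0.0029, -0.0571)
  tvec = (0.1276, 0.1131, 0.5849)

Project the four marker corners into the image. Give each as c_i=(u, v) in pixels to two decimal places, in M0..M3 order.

Intrinsics K: fx=617.1, fy=534.8, cx=334.4, cy=228.7
Marker side s = 0.088 m; corners in marker frame (Z=0):
  M0 = (-0.0440, +0.0440, 0)
  M1 = (+0.0440, +0.0440, 0)
  M2 = (+0.0440, -0.0440, 0)
  M3 = (-0.0440, -0.0440, 0)
rvec = (0.2405, -0.0029, -0.0571), |rvec| = θ = 0.24720 rad = 14.164°
Rodrigues: sinθ=0.24469, 1−cosθ=0.03040; R = I + sinθ·[k]× + (1−cosθ)·[k]×²:
    [+0.99837 +0.05617 -0.00970]
    [-0.05687 +0.96960 -0.23798]
    [-0.00396 +0.23814 +0.97122]
t = (0.1276, 0.1131, 0.5849) m
M0: Pc = R·M0+t = (+0.08614, +0.15826, +0.59555); u = 617.1·(+0.08614)/0.59555 + 334.4 = 423.6599, v = 534.8·(+0.15826)/0.59555 + 228.7 = 370.8201
M1: Pc = R·M1+t = (+0.17400, +0.15326, +0.59520); u = 617.1·(+0.17400)/0.59520 + 334.4 = 514.8011, v = 534.8·(+0.15326)/0.59520 + 228.7 = 366.4069
M2: Pc = R·M2+t = (+0.16906, +0.06794, +0.57425); u = 617.1·(+0.16906)/0.57425 + 334.4 = 516.0725, v = 534.8·(+0.06794)/0.57425 + 228.7 = 291.9685
M3: Pc = R·M3+t = (+0.08120, +0.07294, +0.57460); u = 617.1·(+0.08120)/0.57460 + 334.4 = 421.6064, v = 534.8·(+0.07294)/0.57460 + 228.7 = 296.5878

c0=(423.66, 370.82) c1=(514.80, 366.41) c2=(516.07, 291.97) c3=(421.61, 296.59)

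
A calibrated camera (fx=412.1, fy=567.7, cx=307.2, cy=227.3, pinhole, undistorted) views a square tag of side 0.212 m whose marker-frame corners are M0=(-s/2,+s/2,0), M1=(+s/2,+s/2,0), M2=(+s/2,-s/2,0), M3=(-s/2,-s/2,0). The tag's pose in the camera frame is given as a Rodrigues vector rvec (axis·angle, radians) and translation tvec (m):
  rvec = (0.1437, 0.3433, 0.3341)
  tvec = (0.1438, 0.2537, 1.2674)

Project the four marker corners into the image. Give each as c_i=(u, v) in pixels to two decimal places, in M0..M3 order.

Intrinsics K: fx=412.1, fy=567.7, cx=307.2, cy=227.3
Marker side s = 0.212 m; corners in marker frame (Z=0):
  M0 = (-0.1060, +0.1060, 0)
  M1 = (+0.1060, +0.1060, 0)
  M2 = (+0.1060, -0.1060, 0)
  M3 = (-0.1060, -0.1060, 0)
rvec = (0.1437, 0.3433, 0.3341), |rvec| = θ = 0.50013 rad = 28.655°
Rodrigues: sinθ=0.47954, 1−cosθ=0.12248; R = I + sinθ·[k]× + (1−cosθ)·[k]×²:
    [+0.88763 -0.29619 +0.35268]
    [+0.34450 +0.93523 -0.08162]
    [-0.30566 +0.19395 +0.93218]
t = (0.1438, 0.2537, 1.2674) m
M0: Pc = R·M0+t = (+0.01831, +0.31632, +1.32036); u = 412.1·(+0.01831)/1.32036 + 307.2 = 312.9163, v = 567.7·(+0.31632)/1.32036 + 227.3 = 363.3035
M1: Pc = R·M1+t = (+0.20649, +0.38935, +1.25556); u = 412.1·(+0.20649)/1.25556 + 307.2 = 374.9752, v = 567.7·(+0.38935)/1.25556 + 227.3 = 403.3451
M2: Pc = R·M2+t = (+0.26929, +0.19108, +1.21444); u = 412.1·(+0.26929)/1.21444 + 307.2 = 398.5773, v = 567.7·(+0.19108)/1.21444 + 227.3 = 316.6230
M3: Pc = R·M3+t = (+0.08111, +0.11805, +1.27924); u = 412.1·(+0.08111)/1.27924 + 307.2 = 333.3281, v = 567.7·(+0.11805)/1.27924 + 227.3 = 279.6873

c0=(312.92, 363.30) c1=(374.98, 403.35) c2=(398.58, 316.62) c3=(333.33, 279.69)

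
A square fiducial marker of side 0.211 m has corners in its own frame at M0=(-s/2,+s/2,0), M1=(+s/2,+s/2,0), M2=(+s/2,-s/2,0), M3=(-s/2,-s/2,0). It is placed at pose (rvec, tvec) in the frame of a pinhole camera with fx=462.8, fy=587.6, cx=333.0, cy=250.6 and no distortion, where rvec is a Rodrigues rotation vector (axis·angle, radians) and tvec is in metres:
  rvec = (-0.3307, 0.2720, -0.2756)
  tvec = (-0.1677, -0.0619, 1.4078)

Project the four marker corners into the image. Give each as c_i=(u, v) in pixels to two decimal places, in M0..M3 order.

c0=(252.53, 278.65) c1=(316.95, 251.28) c2=(302.70, 171.98) c3=(241.99, 200.42)

Intrinsics K: fx=462.8, fy=587.6, cx=333.0, cy=250.6
Marker side s = 0.211 m; corners in marker frame (Z=0):
  M0 = (-0.1055, +0.1055, 0)
  M1 = (+0.1055, +0.1055, 0)
  M2 = (+0.1055, -0.1055, 0)
  M3 = (-0.1055, -0.1055, 0)
rvec = (-0.3307, 0.2720, -0.2756), |rvec| = θ = 0.50922 rad = 29.176°
Rodrigues: sinθ=0.48749, 1−cosθ=0.12687; R = I + sinθ·[k]× + (1−cosθ)·[k]×²:
    [+0.92664 +0.21983 +0.30499]
    [-0.30785 +0.90933 +0.27991]
    [-0.21580 -0.35327 +0.91029]
t = (-0.1677, -0.0619, 1.4078) m
M0: Pc = R·M0+t = (-0.24227, +0.06651, +1.39330); u = 462.8·(-0.24227)/1.39330 + 333.0 = 252.5279, v = 587.6·(+0.06651)/1.39330 + 250.6 = 278.6506
M1: Pc = R·M1+t = (-0.04675, +0.00156, +1.34776); u = 462.8·(-0.04675)/1.34776 + 333.0 = 316.9476, v = 587.6·(+0.00156)/1.34776 + 250.6 = 251.2781
M2: Pc = R·M2+t = (-0.09313, -0.19031, +1.42230); u = 462.8·(-0.09313)/1.42230 + 333.0 = 302.6960, v = 587.6·(-0.19031)/1.42230 + 250.6 = 171.9756
M3: Pc = R·M3+t = (-0.28865, -0.12536, +1.46784); u = 462.8·(-0.28865)/1.46784 + 333.0 = 241.9897, v = 587.6·(-0.12536)/1.46784 + 250.6 = 200.4182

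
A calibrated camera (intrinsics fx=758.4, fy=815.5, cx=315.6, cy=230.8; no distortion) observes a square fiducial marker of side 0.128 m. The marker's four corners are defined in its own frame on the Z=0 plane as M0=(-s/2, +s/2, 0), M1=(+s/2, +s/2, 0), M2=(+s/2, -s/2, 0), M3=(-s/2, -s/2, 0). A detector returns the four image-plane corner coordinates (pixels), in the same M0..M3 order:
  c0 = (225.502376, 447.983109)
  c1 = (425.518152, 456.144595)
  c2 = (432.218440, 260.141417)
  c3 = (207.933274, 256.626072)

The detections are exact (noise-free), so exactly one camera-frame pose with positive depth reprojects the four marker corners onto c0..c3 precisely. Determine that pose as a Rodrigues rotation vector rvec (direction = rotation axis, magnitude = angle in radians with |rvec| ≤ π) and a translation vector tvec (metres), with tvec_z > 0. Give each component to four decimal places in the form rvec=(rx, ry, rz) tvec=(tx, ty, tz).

rvec=(0.4250, 0.0992, -0.0099) tvec=(0.0036, 0.0729, 0.4573)

Intrinsics K: fx=758.4, fy=815.5, cx=315.6, cy=230.8
Marker side s = 0.128 m; corners in marker frame (Z=0):
  M0 = (-0.0640, +0.0640, 0)
  M1 = (+0.0640, +0.0640, 0)
  M2 = (+0.0640, -0.0640, 0)
  M3 = (-0.0640, -0.0640, 0)
Detected image corners:
  c0 = (225.502376, 447.983109) px
  c1 = (425.518152, 456.144595) px
  c2 = (432.218440, 260.141417) px
  c3 = (207.933274, 256.626072) px
Planar DLT: solve 8×8 A·h = b for H (H[2,2]=1):
  H  [+1582.72451 +334.02052 +321.49311]
  H  [-29.54506 +1832.30176 +360.75689]
  H  [-0.21452 +0.89922 +1.00000]
B = K⁻¹H; ‖b₁‖=2.186880, ‖b₂‖=2.186880; λ = 2/(‖b₁‖+‖b₂‖) = 0.457272, sign → tz>0 ⇒ λ=+0.457272
r₁ = λ·B[:,0] = (+0.99511,+0.01120,-0.09809); r₂ = λ·B[:,1] = (+0.03028,+0.91105,+0.41119)
r₃ = r₁×r₂ = (+0.09397,-0.41215,+0.90626); SVD([r₁ r₂ r₃]) → R = UVᵀ:
  R  [+0.99511 +0.03028 +0.09397]
  R  [+0.01120 +0.91105 -0.41215]
  R  [-0.09809 +0.41119 +0.90626]
t = (+0.00355, +0.07287, +0.45727) m
tr R = 2.812417; θ = arccos((tr R − 1)/2) = 0.436567 rad = 25.013°
axis k = ((R−Rᵀ)₃₂, (R−Rᵀ)₁₃, (R−Rᵀ)₂₁) / (2 sinθ) = (+0.973606, +0.227118, -0.022572)
rvec = θ·k = (+0.425044, +0.099152, -0.009854)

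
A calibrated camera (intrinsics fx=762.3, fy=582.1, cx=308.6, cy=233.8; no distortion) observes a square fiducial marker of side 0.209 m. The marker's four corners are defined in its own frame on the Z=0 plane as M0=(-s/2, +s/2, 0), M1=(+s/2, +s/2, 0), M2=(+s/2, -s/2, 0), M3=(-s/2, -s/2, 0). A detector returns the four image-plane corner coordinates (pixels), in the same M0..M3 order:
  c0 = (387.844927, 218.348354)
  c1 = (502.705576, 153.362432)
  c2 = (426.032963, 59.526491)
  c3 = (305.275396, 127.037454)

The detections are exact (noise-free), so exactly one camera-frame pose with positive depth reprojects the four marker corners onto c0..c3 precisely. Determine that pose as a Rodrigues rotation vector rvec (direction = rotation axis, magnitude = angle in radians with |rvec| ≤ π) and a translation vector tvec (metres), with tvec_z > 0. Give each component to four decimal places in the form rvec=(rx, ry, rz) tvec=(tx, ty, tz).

rvec=(0.2238, -0.1055, -0.6297) tvec=(0.1391, -0.1734, 1.0826)

Intrinsics K: fx=762.3, fy=582.1, cx=308.6, cy=233.8
Marker side s = 0.209 m; corners in marker frame (Z=0):
  M0 = (-0.1045, +0.1045, 0)
  M1 = (+0.1045, +0.1045, 0)
  M2 = (+0.1045, -0.1045, 0)
  M3 = (-0.1045, -0.1045, 0)
Detected image corners:
  c0 = (387.844927, 218.348354) px
  c1 = (502.705576, 153.362432) px
  c2 = (426.032963, 59.526491) px
  c3 = (305.275396, 127.037454) px
Planar DLT: solve 8×8 A·h = b for H (H[2,2]=1):
  H  [+574.52737 +470.47771 +406.55321]
  H  [-312.99279 +473.77940 +140.54165]
  H  [+0.02756 +0.22087 +1.00000]
B = K⁻¹H; ‖b₁‖=0.923709, ‖b₂‖=0.923709; λ = 2/(‖b₁‖+‖b₂‖) = 1.082592, sign → tz>0 ⇒ λ=+1.082592
r₁ = λ·B[:,0] = (+0.80385,-0.59409,+0.02983); r₂ = λ·B[:,1] = (+0.57136,+0.78510,+0.23912)
r₃ = r₁×r₂ = (-0.16548,-0.17517,+0.97053); SVD([r₁ r₂ r₃]) → R = UVᵀ:
  R  [+0.80385 +0.57136 -0.16548]
  R  [-0.59409 +0.78510 -0.17517]
  R  [+0.02983 +0.23912 +0.97053]
t = (+0.13911, -0.17344, +1.08259) m
tr R = 2.559476; θ = arccos((tr R − 1)/2) = 0.676549 rad = 38.763°
axis k = ((R−Rᵀ)₃₂, (R−Rᵀ)₁₃, (R−Rᵀ)₂₁) / (2 sinθ) = (+0.330841, -0.155971, -0.930708)
rvec = θ·k = (+0.223830, -0.105522, -0.629669)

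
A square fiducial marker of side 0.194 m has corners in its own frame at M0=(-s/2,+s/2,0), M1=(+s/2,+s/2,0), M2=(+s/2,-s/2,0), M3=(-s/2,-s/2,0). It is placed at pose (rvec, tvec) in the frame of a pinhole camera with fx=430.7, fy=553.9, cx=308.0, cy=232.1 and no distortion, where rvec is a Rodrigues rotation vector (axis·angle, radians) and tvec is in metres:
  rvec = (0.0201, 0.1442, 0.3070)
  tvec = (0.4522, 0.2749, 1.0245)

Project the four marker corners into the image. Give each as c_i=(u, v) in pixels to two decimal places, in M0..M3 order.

Intrinsics K: fx=430.7, fy=553.9, cx=308.0, cy=232.1
Marker side s = 0.194 m; corners in marker frame (Z=0):
  M0 = (-0.0970, +0.0970, 0)
  M1 = (+0.0970, +0.0970, 0)
  M2 = (+0.0970, -0.0970, 0)
  M3 = (-0.0970, -0.0970, 0)
rvec = (0.0201, 0.1442, 0.3070), |rvec| = θ = 0.33977 rad = 19.468°
Rodrigues: sinθ=0.33327, 1−cosθ=0.05717; R = I + sinθ·[k]× + (1−cosθ)·[k]×²:
    [+0.94303 -0.29969 +0.14450]
    [+0.30256 +0.95313 +0.00221]
    [-0.13839 +0.04164 +0.98950]
t = (0.4522, 0.2749, 1.0245) m
M0: Pc = R·M0+t = (+0.33166, +0.33800, +1.04196); u = 430.7·(+0.33166)/1.04196 + 308.0 = 445.0916, v = 553.9·(+0.33800)/1.04196 + 232.1 = 411.7810
M1: Pc = R·M1+t = (+0.51460, +0.39670, +1.01512); u = 430.7·(+0.51460)/1.01512 + 308.0 = 526.3396, v = 553.9·(+0.39670)/1.01512 + 232.1 = 448.5612
M2: Pc = R·M2+t = (+0.57274, +0.21180, +1.00704); u = 430.7·(+0.57274)/1.00704 + 308.0 = 552.9569, v = 553.9·(+0.21180)/1.00704 + 232.1 = 348.5935
M3: Pc = R·M3+t = (+0.38980, +0.15310, +1.03388); u = 430.7·(+0.38980)/1.03388 + 308.0 = 470.3830, v = 553.9·(+0.15310)/1.03388 + 232.1 = 314.1218

c0=(445.09, 411.78) c1=(526.34, 448.56) c2=(552.96, 348.59) c3=(470.38, 314.12)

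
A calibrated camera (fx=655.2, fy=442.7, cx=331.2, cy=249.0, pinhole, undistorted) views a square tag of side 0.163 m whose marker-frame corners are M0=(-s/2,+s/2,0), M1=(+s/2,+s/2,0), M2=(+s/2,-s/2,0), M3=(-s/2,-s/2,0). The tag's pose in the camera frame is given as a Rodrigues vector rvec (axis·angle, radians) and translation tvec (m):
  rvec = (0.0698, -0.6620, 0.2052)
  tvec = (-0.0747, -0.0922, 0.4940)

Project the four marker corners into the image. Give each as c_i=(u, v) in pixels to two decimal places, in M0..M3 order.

c0=(102.87, 222.92) c1=(296.03, 249.86) c2=(337.48, 120.28) c3=(153.76, 64.01)

Intrinsics K: fx=655.2, fy=442.7, cx=331.2, cy=249.0
Marker side s = 0.163 m; corners in marker frame (Z=0):
  M0 = (-0.0815, +0.0815, 0)
  M1 = (+0.0815, +0.0815, 0)
  M2 = (+0.0815, -0.0815, 0)
  M3 = (-0.0815, -0.0815, 0)
rvec = (0.0698, -0.6620, 0.2052), |rvec| = θ = 0.69658 rad = 39.911°
Rodrigues: sinθ=0.64160, 1−cosθ=0.23296; R = I + sinθ·[k]× + (1−cosθ)·[k]×²:
    [+0.76938 -0.21119 -0.60287]
    [+0.16682 +0.97745 -0.12951]
    [+0.61662 -0.00093 +0.78726]
t = (-0.0747, -0.0922, 0.4940) m
M0: Pc = R·M0+t = (-0.15462, -0.02613, +0.44367); u = 655.2·(-0.15462)/0.44367 + 331.2 = 102.8665, v = 442.7·(-0.02613)/0.44367 + 249.0 = 222.9231
M1: Pc = R·M1+t = (-0.02921, +0.00106, +0.54418); u = 655.2·(-0.02921)/0.54418 + 331.2 = 296.0339, v = 442.7·(+0.00106)/0.54418 + 249.0 = 249.8603
M2: Pc = R·M2+t = (+0.00522, -0.15827, +0.54433); u = 655.2·(+0.00522)/0.54433 + 331.2 = 337.4788, v = 442.7·(-0.15827)/0.54433 + 249.0 = 120.2834
M3: Pc = R·M3+t = (-0.12019, -0.18546, +0.44382); u = 655.2·(-0.12019)/0.44382 + 331.2 = 153.7630, v = 442.7·(-0.18546)/0.44382 + 249.0 = 64.0108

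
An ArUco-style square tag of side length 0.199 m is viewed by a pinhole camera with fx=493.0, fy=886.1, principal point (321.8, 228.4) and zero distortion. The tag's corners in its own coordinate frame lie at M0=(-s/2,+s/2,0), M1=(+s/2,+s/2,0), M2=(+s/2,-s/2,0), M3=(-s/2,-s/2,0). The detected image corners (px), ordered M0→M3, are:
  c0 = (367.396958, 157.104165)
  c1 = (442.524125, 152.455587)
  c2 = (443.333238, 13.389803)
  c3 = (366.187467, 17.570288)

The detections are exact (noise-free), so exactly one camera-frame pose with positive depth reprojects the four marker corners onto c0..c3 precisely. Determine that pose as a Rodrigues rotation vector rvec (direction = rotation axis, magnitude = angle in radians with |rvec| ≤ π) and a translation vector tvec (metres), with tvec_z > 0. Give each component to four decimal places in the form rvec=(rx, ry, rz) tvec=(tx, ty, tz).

rvec=(0.1711, -0.0301, -0.0341) tvec=(0.2161, -0.2059, 1.2816)

Intrinsics K: fx=493.0, fy=886.1, cx=321.8, cy=228.4
Marker side s = 0.199 m; corners in marker frame (Z=0):
  M0 = (-0.0995, +0.0995, 0)
  M1 = (+0.0995, +0.0995, 0)
  M2 = (+0.0995, -0.0995, 0)
  M3 = (-0.0995, -0.0995, 0)
Detected image corners:
  c0 = (367.396958, 157.104165) px
  c1 = (442.524125, 152.455587) px
  c2 = (443.333238, 13.389803) px
  c3 = (366.187467, 17.570288) px
Planar DLT: solve 8×8 A·h = b for H (H[2,2]=1):
  H  [+391.07331 +54.91282 +404.94172]
  H  [-20.40236 +711.33390 +86.04825]
  H  [+0.02111 +0.13318 +1.00000]
B = K⁻¹H; ‖b₁‖=0.780280, ‖b₂‖=0.780280; λ = 2/(‖b₁‖+‖b₂‖) = 1.281591, sign → tz>0 ⇒ λ=+1.281591
r₁ = λ·B[:,0] = (+0.99897,-0.03648,+0.02705); r₂ = λ·B[:,1] = (+0.03134,+0.98483,+0.17068)
r₃ = r₁×r₂ = (-0.03287,-0.16965,+0.98496); SVD([r₁ r₂ r₃]) → R = UVᵀ:
  R  [+0.99897 +0.03134 -0.03287]
  R  [-0.03648 +0.98483 -0.16965]
  R  [+0.02705 +0.17068 +0.98496]
t = (+0.21613, -0.20589, +1.28159) m
tr R = 2.968752; θ = arccos((tr R − 1)/2) = 0.177001 rad = 10.141°
axis k = ((R−Rᵀ)₃₂, (R−Rᵀ)₁₃, (R−Rᵀ)₂₁) / (2 sinθ) = (+0.966416, -0.170140, -0.192596)
rvec = θ·k = (+0.171056, -0.030115, -0.034090)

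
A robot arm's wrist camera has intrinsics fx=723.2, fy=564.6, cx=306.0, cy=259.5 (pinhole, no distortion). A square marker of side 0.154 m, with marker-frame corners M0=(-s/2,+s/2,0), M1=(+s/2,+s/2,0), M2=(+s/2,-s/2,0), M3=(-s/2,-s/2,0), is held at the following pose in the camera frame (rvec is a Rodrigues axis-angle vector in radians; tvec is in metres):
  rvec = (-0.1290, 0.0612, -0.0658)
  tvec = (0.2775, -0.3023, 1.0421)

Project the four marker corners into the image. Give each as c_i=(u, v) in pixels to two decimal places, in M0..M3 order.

Intrinsics K: fx=723.2, fy=564.6, cx=306.0, cy=259.5
Marker side s = 0.154 m; corners in marker frame (Z=0):
  M0 = (-0.0770, +0.0770, 0)
  M1 = (+0.0770, +0.0770, 0)
  M2 = (+0.0770, -0.0770, 0)
  M3 = (-0.0770, -0.0770, 0)
rvec = (-0.1290, 0.0612, -0.0658), |rvec| = θ = 0.15721 rad = 9.008°
Rodrigues: sinθ=0.15657, 1−cosθ=0.01233; R = I + sinθ·[k]× + (1−cosθ)·[k]×²:
    [+0.99597 +0.06159 +0.06518]
    [-0.06947 +0.98954 +0.12646]
    [-0.05671 -0.13048 +0.98983]
t = (0.2775, -0.3023, 1.0421) m
M0: Pc = R·M0+t = (+0.20555, -0.22076, +1.03642); u = 723.2·(+0.20555)/1.03642 + 306.0 = 449.4319, v = 564.6·(-0.22076)/1.03642 + 259.5 = 139.2407
M1: Pc = R·M1+t = (+0.35893, -0.23145, +1.02769); u = 723.2·(+0.35893)/1.02769 + 306.0 = 558.5866, v = 564.6·(-0.23145)/1.02769 + 259.5 = 132.3412
M2: Pc = R·M2+t = (+0.34945, -0.38384, +1.04778); u = 723.2·(+0.34945)/1.04778 + 306.0 = 547.1960, v = 564.6·(-0.38384)/1.04778 + 259.5 = 52.6646
M3: Pc = R·M3+t = (+0.19607, -0.37315, +1.05651); u = 723.2·(+0.19607)/1.05651 + 306.0 = 440.2115, v = 564.6·(-0.37315)/1.05651 + 259.5 = 60.0915

c0=(449.43, 139.24) c1=(558.59, 132.34) c2=(547.20, 52.66) c3=(440.21, 60.09)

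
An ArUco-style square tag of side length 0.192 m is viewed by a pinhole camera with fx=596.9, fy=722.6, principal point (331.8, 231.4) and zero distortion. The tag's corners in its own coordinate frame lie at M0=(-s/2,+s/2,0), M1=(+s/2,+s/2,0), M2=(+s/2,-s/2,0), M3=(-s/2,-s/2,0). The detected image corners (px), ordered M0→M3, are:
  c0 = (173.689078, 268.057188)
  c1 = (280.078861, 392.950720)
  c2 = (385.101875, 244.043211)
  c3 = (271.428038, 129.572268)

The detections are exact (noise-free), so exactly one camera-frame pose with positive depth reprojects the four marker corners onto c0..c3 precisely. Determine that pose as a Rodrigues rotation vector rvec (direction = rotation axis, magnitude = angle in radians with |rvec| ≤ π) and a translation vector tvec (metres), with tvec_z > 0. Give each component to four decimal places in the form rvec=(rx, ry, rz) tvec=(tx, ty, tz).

rvec=(-0.1003, 0.2680, 0.7019) tvec=(-0.0692, 0.0255, 0.7352)

Intrinsics K: fx=596.9, fy=722.6, cx=331.8, cy=231.4
Marker side s = 0.192 m; corners in marker frame (Z=0):
  M0 = (-0.0960, +0.0960, 0)
  M1 = (+0.0960, +0.0960, 0)
  M2 = (+0.0960, -0.0960, 0)
  M3 = (-0.0960, -0.0960, 0)
Detected image corners:
  c0 = (173.689078, 268.057188) px
  c1 = (280.078861, 392.950720) px
  c2 = (385.101875, 244.043211) px
  c3 = (271.428038, 129.572268) px
Planar DLT: solve 8×8 A·h = b for H (H[2,2]=1):
  H  [+468.65526 -527.85621 +275.59646]
  H  [+526.02734 +746.95725 +256.48172]
  H  [-0.37623 -0.00186 +1.00000]
B = K⁻¹H; ‖b₁‖=1.360147, ‖b₂‖=1.360147; λ = 2/(‖b₁‖+‖b₂‖) = 0.735215, sign → tz>0 ⇒ λ=+0.735215
r₁ = λ·B[:,0] = (+0.73101,+0.62379,-0.27661); r₂ = λ·B[:,1] = (-0.64941,+0.76043,-0.00137)
r₃ = r₁×r₂ = (+0.20949,+0.18063,+0.96098); SVD([r₁ r₂ r₃]) → R = UVᵀ:
  R  [+0.73101 -0.64941 +0.20949]
  R  [+0.62379 +0.76043 +0.18063]
  R  [-0.27661 -0.00137 +0.96098]
t = (-0.06923, +0.02552, +0.73521) m
tr R = 2.452427; θ = arccos((tr R − 1)/2) = 0.757998 rad = 43.430°
axis k = ((R−Rᵀ)₃₂, (R−Rᵀ)₁₃, (R−Rᵀ)₂₁) / (2 sinθ) = (-0.132366, +0.353540, +0.926007)
rvec = θ·k = (-0.100333, +0.267983, +0.701911)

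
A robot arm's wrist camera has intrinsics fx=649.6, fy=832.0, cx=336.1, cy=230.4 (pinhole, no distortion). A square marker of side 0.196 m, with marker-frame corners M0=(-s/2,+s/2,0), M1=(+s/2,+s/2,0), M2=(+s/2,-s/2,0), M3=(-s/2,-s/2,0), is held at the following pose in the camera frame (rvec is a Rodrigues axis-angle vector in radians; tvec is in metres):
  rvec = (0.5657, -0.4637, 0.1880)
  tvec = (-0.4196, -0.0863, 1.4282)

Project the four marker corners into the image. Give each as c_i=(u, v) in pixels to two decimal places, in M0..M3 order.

c0=(92.82, 224.94) c1=(181.34, 230.16) c2=(197.68, 135.31) c3=(104.16, 123.16)

Intrinsics K: fx=649.6, fy=832.0, cx=336.1, cy=230.4
Marker side s = 0.196 m; corners in marker frame (Z=0):
  M0 = (-0.0980, +0.0980, 0)
  M1 = (+0.0980, +0.0980, 0)
  M2 = (+0.0980, -0.0980, 0)
  M3 = (-0.0980, -0.0980, 0)
rvec = (0.5657, -0.4637, 0.1880), |rvec| = θ = 0.75523 rad = 43.272°
Rodrigues: sinθ=0.68546, 1−cosθ=0.27189; R = I + sinθ·[k]× + (1−cosθ)·[k]×²:
    [+0.88066 -0.29567 -0.37016]
    [+0.04559 +0.83061 -0.55499]
    [+0.47156 +0.47188 +0.74496]
t = (-0.4196, -0.0863, 1.4282) m
M0: Pc = R·M0+t = (-0.53488, -0.00937, +1.42823); u = 649.6·(-0.53488)/1.42823 + 336.1 = 92.8214, v = 832.0·(-0.00937)/1.42823 + 230.4 = 224.9425
M1: Pc = R·M1+t = (-0.36227, -0.00043, +1.52066); u = 649.6·(-0.36227)/1.52066 + 336.1 = 181.3435, v = 832.0·(-0.00043)/1.52066 + 230.4 = 230.1632
M2: Pc = R·M2+t = (-0.30432, -0.16323, +1.42817); u = 649.6·(-0.30432)/1.42817 + 336.1 = 197.6806, v = 832.0·(-0.16323)/1.42817 + 230.4 = 135.3071
M3: Pc = R·M3+t = (-0.47693, -0.17217, +1.33574); u = 649.6·(-0.47693)/1.33574 + 336.1 = 104.1596, v = 832.0·(-0.17217)/1.33574 + 230.4 = 123.1615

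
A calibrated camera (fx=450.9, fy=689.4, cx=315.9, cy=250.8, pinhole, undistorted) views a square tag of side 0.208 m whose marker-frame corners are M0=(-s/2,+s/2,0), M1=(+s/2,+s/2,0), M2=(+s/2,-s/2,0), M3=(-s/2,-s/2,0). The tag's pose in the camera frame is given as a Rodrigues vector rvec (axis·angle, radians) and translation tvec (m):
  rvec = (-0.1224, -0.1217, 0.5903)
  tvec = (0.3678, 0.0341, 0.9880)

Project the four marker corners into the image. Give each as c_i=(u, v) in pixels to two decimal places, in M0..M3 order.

c0=(421.24, 294.73) c1=(498.28, 376.03) c2=(543.33, 255.40) c3=(469.45, 174.66)

Intrinsics K: fx=450.9, fy=689.4, cx=315.9, cy=250.8
Marker side s = 0.208 m; corners in marker frame (Z=0):
  M0 = (-0.1040, +0.1040, 0)
  M1 = (+0.1040, +0.1040, 0)
  M2 = (+0.1040, -0.1040, 0)
  M3 = (-0.1040, -0.1040, 0)
rvec = (-0.1224, -0.1217, 0.5903), |rvec| = θ = 0.61502 rad = 35.238°
Rodrigues: sinθ=0.57697, 1−cosθ=0.18324; R = I + sinθ·[k]× + (1−cosθ)·[k]×²:
    [+0.82402 -0.54657 -0.14917]
    [+0.56100 +0.82394 +0.08003]
    [+0.07917 -0.14963 +0.98557]
t = (0.3678, 0.0341, 0.9880) m
M0: Pc = R·M0+t = (+0.22526, +0.06145, +0.96420); u = 450.9·(+0.22526)/0.96420 + 315.9 = 421.2398, v = 689.4·(+0.06145)/0.96420 + 250.8 = 294.7331
M1: Pc = R·M1+t = (+0.39666, +0.17813, +0.98067); u = 450.9·(+0.39666)/0.98067 + 315.9 = 498.2767, v = 689.4·(+0.17813)/0.98067 + 250.8 = 376.0257
M2: Pc = R·M2+t = (+0.51034, +0.00675, +1.01180); u = 450.9·(+0.51034)/1.01180 + 315.9 = 543.3303, v = 689.4·(+0.00675)/1.01180 + 250.8 = 255.4023
M3: Pc = R·M3+t = (+0.33894, -0.10993, +0.99533); u = 450.9·(+0.33894)/0.99533 + 315.9 = 469.4476, v = 689.4·(-0.10993)/0.99533 + 250.8 = 174.6560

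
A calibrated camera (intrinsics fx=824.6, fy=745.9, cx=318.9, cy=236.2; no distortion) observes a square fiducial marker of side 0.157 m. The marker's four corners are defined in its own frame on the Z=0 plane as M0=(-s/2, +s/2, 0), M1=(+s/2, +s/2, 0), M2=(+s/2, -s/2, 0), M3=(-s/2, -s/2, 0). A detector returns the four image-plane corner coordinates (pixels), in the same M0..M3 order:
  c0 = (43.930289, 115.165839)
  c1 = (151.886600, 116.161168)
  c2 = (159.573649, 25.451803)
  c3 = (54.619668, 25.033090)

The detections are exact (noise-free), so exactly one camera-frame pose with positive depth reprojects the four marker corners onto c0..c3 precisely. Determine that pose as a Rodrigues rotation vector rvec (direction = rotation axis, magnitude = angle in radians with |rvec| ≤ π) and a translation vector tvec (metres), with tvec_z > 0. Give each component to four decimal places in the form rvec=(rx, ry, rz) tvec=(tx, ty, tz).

rvec=(-0.2220, 0.0449, 0.0228) tvec=(-0.3150, -0.2677, 1.1998)

Intrinsics K: fx=824.6, fy=745.9, cx=318.9, cy=236.2
Marker side s = 0.157 m; corners in marker frame (Z=0):
  M0 = (-0.0785, +0.0785, 0)
  M1 = (+0.0785, +0.0785, 0)
  M2 = (+0.0785, -0.0785, 0)
  M3 = (-0.0785, -0.0785, 0)
Detected image corners:
  c0 = (43.930289, 115.165839) px
  c1 = (151.886600, 116.161168) px
  c2 = (159.573649, 25.451803) px
  c3 = (54.619668, 25.033090) px
Planar DLT: solve 8×8 A·h = b for H (H[2,2]=1):
  H  [+673.90413 -77.31285 +102.40482]
  H  [+1.71611 +563.03051 +69.80235]
  H  [-0.03919 -0.18302 +1.00000]
B = K⁻¹H; ‖b₁‖=0.833456, ‖b₂‖=0.833456; λ = 2/(‖b₁‖+‖b₂‖) = 1.199823, sign → tz>0 ⇒ λ=+1.199823
r₁ = λ·B[:,0] = (+0.99874,+0.01765,-0.04702); r₂ = λ·B[:,1] = (-0.02757,+0.97520,-0.21959)
r₃ = r₁×r₂ = (+0.04198,+0.22061,+0.97446); SVD([r₁ r₂ r₃]) → R = UVᵀ:
  R  [+0.99874 -0.02757 +0.04198]
  R  [+0.01765 +0.97520 +0.22061]
  R  [-0.04702 -0.21959 +0.97446]
t = (-0.31501, -0.26766, +1.19982) m
tr R = 2.948400; θ = arccos((tr R − 1)/2) = 0.227648 rad = 13.043°
axis k = ((R−Rᵀ)₃₂, (R−Rᵀ)₁₃, (R−Rᵀ)₂₁) / (2 sinθ) = (-0.975239, +0.197161, +0.100183)
rvec = θ·k = (-0.222011, +0.044883, +0.022806)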